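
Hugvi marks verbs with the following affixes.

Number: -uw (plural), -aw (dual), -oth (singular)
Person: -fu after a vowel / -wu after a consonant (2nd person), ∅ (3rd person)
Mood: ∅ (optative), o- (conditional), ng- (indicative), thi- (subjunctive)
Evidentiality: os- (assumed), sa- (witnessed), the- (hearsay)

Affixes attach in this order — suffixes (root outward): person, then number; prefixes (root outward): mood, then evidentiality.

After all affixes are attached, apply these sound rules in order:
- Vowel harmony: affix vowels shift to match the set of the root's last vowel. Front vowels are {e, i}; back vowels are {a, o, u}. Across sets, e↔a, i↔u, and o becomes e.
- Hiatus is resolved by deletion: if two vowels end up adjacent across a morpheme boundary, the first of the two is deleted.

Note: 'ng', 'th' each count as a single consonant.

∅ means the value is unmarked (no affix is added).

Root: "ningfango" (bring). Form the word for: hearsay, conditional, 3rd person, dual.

thoningfangaw

Attach mood conditional o- → oningfango.
Attach evidentiality hearsay the- → theoningfango.
person = 3rd person: zero marking, form stays theoningfango.
Attach number dual -aw → theoningfangoaw.
Apply vowel harmony: theoningfangoaw → thaoningfangoaw.
Apply vowel deletion: thaoningfangoaw → thoningfangaw.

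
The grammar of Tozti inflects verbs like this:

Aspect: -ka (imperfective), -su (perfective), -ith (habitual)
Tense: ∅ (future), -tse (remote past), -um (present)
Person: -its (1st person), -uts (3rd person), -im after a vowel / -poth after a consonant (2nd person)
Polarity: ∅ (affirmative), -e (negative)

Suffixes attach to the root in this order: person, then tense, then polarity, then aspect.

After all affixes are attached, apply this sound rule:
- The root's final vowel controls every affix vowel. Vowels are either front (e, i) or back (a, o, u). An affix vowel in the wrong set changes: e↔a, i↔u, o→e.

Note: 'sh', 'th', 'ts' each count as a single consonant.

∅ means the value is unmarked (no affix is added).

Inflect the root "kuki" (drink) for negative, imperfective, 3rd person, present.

Attach person 3rd person -uts → kukiuts.
Attach tense present -um → kukiutsum.
Attach polarity negative -e → kukiutsume.
Attach aspect imperfective -ka → kukiutsumeka.
Apply vowel harmony: kukiutsumeka → kukiitsimeke.

kukiitsimeke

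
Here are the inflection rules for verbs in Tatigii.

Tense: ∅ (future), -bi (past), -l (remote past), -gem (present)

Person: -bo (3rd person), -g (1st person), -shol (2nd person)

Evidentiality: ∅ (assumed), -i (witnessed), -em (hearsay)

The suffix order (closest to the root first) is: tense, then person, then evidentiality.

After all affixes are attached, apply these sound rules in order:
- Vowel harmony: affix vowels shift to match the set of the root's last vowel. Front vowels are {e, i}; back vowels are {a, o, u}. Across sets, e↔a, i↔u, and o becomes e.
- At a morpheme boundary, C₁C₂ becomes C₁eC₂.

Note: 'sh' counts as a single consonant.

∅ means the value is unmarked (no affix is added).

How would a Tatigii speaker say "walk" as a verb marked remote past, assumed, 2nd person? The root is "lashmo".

Attach tense remote past -l → lashmol.
Attach person 2nd person -shol → lashmolshol.
evidentiality = assumed: zero marking, form stays lashmolshol.
Vowel harmony: no change.
Apply epenthesis: lashmolshol → lashmoleshol.

lashmoleshol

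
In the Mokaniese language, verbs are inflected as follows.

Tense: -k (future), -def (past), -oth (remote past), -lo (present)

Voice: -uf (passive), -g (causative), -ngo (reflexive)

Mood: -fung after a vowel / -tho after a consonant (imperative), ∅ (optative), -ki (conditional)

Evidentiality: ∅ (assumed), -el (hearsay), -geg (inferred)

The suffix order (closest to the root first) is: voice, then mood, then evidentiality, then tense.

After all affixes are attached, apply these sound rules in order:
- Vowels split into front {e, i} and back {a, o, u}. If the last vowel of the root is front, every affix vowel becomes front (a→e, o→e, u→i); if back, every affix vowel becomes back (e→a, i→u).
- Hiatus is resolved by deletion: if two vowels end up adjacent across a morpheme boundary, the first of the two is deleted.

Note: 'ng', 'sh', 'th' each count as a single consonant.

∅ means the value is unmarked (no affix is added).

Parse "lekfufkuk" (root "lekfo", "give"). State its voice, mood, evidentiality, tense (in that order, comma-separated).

Segment: lekfo-uf-ki-k.
voice: -uf → passive.
mood: -ki → conditional.
evidentiality: ∅ → assumed.
tense: -k → future.

passive, conditional, assumed, future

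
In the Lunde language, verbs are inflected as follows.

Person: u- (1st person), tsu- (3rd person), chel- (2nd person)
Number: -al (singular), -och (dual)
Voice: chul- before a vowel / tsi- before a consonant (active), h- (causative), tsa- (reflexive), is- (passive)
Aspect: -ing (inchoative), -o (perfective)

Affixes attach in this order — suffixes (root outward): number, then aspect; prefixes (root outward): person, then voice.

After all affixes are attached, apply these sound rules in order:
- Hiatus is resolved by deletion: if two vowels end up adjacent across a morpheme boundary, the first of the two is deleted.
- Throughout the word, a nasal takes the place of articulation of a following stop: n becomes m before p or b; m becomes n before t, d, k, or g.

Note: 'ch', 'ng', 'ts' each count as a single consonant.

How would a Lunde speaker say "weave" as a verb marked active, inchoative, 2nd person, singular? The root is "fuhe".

Attach number singular -al → fuheal.
Attach aspect inchoative -ing → fuhealing.
Attach person 2nd person chel- → chelfuhealing.
Attach voice active tsi- (before consonant 'ch') → tsichelfuhealing.
Apply vowel deletion: tsichelfuhealing → tsichelfuhaling.
Nasal assimilation: no change.

tsichelfuhaling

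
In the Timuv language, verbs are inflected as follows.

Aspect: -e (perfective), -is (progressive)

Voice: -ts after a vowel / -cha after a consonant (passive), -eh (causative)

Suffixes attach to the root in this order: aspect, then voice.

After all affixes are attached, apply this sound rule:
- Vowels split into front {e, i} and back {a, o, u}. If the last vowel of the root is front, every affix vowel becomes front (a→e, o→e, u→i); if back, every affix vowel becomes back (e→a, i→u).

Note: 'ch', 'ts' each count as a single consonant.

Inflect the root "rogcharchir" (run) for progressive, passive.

Attach aspect progressive -is → rogcharchiris.
Attach voice passive -cha (after consonant 's') → rogcharchirischa.
Apply vowel harmony: rogcharchirischa → rogcharchirische.

rogcharchirische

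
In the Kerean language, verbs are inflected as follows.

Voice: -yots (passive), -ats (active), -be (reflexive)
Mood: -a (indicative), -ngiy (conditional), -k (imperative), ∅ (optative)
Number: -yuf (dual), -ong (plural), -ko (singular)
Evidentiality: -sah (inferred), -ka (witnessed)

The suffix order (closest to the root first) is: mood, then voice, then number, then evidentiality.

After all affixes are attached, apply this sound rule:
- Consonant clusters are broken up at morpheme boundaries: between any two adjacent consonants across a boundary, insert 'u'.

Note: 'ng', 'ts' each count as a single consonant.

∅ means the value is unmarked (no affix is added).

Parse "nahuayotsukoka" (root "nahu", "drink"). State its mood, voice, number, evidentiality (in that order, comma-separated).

indicative, passive, singular, witnessed

Segment: nahu-a-yots-ko-ka.
mood: -a → indicative.
voice: -yots → passive.
number: -ko → singular.
evidentiality: -ka → witnessed.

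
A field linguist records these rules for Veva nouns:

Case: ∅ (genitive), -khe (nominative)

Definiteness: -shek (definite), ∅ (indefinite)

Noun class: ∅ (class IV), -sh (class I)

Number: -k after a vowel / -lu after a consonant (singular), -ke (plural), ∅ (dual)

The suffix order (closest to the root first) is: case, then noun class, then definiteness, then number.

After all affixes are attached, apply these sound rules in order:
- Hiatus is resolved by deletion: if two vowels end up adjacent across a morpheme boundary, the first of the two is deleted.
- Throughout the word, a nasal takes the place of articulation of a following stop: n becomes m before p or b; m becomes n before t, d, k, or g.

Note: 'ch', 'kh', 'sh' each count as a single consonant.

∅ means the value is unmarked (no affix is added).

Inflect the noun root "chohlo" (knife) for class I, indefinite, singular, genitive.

chohloshlu

case = genitive: zero marking, form stays chohlo.
Attach noun class class I -sh → chohlosh.
definiteness = indefinite: zero marking, form stays chohlosh.
Attach number singular -lu (after consonant 'sh') → chohloshlu.
Vowel deletion: no change.
Nasal assimilation: no change.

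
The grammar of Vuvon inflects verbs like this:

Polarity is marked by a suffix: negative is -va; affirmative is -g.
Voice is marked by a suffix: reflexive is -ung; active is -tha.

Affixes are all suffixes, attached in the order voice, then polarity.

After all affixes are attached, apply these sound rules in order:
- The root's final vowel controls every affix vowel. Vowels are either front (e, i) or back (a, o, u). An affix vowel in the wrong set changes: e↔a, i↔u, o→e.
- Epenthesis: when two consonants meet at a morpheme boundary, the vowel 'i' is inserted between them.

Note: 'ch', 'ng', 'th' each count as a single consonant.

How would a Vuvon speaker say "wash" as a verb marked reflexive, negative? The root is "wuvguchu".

Attach voice reflexive -ung → wuvguchuung.
Attach polarity negative -va → wuvguchuungva.
Vowel harmony: no change.
Apply epenthesis: wuvguchuungva → wuvguchuungiva.

wuvguchuungiva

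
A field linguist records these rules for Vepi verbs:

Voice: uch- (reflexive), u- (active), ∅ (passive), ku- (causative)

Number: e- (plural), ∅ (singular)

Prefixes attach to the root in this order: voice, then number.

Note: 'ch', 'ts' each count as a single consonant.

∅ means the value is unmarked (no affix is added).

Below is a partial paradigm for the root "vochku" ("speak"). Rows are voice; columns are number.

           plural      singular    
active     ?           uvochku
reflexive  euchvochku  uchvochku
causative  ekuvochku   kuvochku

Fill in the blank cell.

euvochku

Attach voice active u- → uvochku.
Attach number plural e- → euvochku.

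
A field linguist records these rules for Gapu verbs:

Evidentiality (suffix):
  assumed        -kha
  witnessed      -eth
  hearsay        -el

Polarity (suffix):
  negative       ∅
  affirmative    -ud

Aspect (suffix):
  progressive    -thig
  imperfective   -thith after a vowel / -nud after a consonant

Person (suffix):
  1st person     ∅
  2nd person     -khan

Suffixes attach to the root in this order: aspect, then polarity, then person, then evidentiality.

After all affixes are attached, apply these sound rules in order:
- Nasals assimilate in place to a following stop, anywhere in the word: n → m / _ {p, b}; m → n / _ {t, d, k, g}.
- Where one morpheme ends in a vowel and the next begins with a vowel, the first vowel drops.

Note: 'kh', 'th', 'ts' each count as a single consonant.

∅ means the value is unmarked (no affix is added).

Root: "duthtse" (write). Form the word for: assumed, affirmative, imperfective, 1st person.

Attach aspect imperfective -thith (after vowel 'e') → duthtsethith.
Attach polarity affirmative -ud → duthtsethithud.
person = 1st person: zero marking, form stays duthtsethithud.
Attach evidentiality assumed -kha → duthtsethithudkha.
Nasal assimilation: no change.
Vowel deletion: no change.

duthtsethithudkha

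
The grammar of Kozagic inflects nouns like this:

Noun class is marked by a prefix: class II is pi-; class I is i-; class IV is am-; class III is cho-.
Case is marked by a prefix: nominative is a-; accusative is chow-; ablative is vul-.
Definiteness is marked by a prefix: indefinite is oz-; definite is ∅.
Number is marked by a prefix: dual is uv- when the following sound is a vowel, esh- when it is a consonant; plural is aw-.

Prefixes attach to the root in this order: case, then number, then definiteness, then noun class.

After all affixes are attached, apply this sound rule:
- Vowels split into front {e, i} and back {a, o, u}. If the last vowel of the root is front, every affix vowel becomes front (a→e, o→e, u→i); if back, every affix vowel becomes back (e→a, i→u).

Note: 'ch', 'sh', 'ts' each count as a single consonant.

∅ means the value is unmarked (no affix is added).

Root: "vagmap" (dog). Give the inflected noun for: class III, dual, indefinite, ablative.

choozashvulvagmap

Attach case ablative vul- → vulvagmap.
Attach number dual esh- (before consonant 'v') → eshvulvagmap.
Attach definiteness indefinite oz- → ozeshvulvagmap.
Attach noun class class III cho- → choozeshvulvagmap.
Apply vowel harmony: choozeshvulvagmap → choozashvulvagmap.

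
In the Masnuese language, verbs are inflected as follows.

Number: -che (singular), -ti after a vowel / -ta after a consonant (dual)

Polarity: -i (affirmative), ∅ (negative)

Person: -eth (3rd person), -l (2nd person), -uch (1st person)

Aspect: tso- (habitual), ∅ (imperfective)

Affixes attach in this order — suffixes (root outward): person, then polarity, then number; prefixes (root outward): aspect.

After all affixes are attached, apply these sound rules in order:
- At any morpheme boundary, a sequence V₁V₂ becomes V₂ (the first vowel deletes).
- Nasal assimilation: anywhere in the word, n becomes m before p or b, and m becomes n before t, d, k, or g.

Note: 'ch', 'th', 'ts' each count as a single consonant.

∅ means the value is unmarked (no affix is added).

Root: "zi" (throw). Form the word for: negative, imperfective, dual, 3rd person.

Attach person 3rd person -eth → zieth.
polarity = negative: zero marking, form stays zieth.
aspect = imperfective: zero marking, form stays zieth.
Attach number dual -ta (after consonant 'th') → ziethta.
Apply vowel deletion: ziethta → zethta.
Nasal assimilation: no change.

zethta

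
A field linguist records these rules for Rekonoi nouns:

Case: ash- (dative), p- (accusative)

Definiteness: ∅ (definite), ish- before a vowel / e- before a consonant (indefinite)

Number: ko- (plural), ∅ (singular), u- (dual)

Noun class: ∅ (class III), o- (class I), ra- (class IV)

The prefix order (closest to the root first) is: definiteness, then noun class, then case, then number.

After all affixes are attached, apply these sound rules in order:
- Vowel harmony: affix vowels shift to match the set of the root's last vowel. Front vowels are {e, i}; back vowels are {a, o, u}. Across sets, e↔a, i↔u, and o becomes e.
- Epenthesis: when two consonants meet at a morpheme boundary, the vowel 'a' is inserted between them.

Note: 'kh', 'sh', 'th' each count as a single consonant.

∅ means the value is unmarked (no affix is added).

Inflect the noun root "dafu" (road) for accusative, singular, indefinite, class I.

Attach definiteness indefinite e- (before consonant 'd') → edafu.
Attach noun class class I o- → oedafu.
Attach case accusative p- → poedafu.
number = singular: zero marking, form stays poedafu.
Apply vowel harmony: poedafu → poadafu.
Epenthesis: no change.

poadafu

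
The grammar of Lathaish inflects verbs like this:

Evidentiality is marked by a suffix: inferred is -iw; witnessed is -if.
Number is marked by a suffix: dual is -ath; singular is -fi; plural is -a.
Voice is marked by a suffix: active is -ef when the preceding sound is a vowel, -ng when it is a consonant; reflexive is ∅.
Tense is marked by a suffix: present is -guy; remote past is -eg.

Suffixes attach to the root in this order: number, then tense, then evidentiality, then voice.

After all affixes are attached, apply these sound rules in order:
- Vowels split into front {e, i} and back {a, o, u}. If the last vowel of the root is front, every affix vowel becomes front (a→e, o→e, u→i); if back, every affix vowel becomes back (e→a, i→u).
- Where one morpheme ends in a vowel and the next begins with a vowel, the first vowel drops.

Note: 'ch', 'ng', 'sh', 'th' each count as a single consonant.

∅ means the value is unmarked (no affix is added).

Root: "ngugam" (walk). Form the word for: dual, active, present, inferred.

ngugamathguyuwng

Attach number dual -ath → ngugamath.
Attach tense present -guy → ngugamathguy.
Attach evidentiality inferred -iw → ngugamathguyiw.
Attach voice active -ng (after consonant 'w') → ngugamathguyiwng.
Apply vowel harmony: ngugamathguyiwng → ngugamathguyuwng.
Vowel deletion: no change.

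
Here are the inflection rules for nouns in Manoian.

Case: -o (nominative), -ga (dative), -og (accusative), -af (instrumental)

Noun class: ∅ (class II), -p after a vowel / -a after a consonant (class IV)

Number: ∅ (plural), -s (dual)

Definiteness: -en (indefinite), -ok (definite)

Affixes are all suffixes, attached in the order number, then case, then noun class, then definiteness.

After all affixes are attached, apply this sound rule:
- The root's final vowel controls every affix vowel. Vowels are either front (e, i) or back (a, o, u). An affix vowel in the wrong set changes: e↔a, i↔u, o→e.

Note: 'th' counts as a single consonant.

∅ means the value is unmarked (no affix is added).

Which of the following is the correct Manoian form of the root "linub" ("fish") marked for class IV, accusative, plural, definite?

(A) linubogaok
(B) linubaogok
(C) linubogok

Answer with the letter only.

A

number = plural: zero marking, form stays linub.
Attach case accusative -og → linubog.
Attach noun class class IV -a (after consonant 'g') → linuboga.
Attach definiteness definite -ok → linubogaok.
Vowel harmony: no change.
So the correct form is linubogaok, option (A).
(C) linubogok is wrong: it uses class II instead of class IV for noun class.
(B) linubaogok is wrong: it has the affixes in the wrong order.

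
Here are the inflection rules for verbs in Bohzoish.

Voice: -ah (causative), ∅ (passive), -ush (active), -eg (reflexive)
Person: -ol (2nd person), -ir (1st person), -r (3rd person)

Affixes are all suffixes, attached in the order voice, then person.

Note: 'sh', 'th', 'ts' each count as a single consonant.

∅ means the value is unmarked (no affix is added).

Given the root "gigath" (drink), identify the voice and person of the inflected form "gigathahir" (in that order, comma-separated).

Segment: gigath-ah-ir.
voice: -ah → causative.
person: -ir → 1st person.

causative, 1st person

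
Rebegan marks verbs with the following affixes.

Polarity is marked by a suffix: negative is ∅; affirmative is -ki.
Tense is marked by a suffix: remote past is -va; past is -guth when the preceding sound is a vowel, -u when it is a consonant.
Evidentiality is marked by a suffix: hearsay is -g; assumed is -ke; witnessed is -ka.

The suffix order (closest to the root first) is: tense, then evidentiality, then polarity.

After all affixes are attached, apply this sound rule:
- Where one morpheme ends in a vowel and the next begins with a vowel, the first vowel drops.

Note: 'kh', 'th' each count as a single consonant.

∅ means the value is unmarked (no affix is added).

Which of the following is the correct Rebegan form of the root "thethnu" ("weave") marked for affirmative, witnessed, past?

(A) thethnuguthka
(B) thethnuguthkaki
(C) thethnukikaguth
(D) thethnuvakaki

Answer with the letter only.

Attach tense past -guth (after vowel 'u') → thethnuguth.
Attach evidentiality witnessed -ka → thethnuguthka.
Attach polarity affirmative -ki → thethnuguthkaki.
Vowel deletion: no change.
So the correct form is thethnuguthkaki, option (B).
(A) thethnuguthka is wrong: it uses negative instead of affirmative for polarity.
(C) thethnukikaguth is wrong: it has the affixes in the wrong order.
(D) thethnuvakaki is wrong: it uses remote past instead of past for tense.

B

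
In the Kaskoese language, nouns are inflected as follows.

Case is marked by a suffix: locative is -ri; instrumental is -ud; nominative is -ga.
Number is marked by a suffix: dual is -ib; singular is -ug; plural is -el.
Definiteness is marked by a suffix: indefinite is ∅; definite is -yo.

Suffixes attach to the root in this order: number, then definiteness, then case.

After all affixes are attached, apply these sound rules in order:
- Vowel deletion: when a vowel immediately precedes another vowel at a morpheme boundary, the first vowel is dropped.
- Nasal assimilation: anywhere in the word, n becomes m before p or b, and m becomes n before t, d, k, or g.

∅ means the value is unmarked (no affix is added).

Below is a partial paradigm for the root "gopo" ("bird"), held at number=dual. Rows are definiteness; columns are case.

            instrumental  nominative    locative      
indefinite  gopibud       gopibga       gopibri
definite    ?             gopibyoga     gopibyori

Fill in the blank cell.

Attach number dual -ib → gopoib.
Attach definiteness definite -yo → gopoibyo.
Attach case instrumental -ud → gopoibyoud.
Apply vowel deletion: gopoibyoud → gopibyud.
Nasal assimilation: no change.

gopibyud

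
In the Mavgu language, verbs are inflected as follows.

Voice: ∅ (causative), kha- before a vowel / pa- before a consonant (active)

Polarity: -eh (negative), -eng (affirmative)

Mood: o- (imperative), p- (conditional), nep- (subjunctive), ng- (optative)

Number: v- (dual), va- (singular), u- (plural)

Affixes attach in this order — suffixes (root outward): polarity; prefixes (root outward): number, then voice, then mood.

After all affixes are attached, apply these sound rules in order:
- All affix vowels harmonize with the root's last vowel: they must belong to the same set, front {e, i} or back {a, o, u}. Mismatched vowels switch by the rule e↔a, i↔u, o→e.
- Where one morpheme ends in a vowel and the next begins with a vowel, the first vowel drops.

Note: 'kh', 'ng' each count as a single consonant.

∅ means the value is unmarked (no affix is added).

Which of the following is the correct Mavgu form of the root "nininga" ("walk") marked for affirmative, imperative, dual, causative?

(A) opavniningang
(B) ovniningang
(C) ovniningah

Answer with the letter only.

B

Attach number dual v- → vnininga.
voice = causative: zero marking, form stays vnininga.
Attach polarity affirmative -eng → vniningaeng.
Attach mood imperative o- → ovniningaeng.
Apply vowel harmony: ovniningaeng → ovniningaang.
Apply vowel deletion: ovniningaang → ovniningang.
So the correct form is ovniningang, option (B).
(C) ovniningah is wrong: it uses negative instead of affirmative for polarity.
(A) opavniningang is wrong: it uses active instead of causative for voice.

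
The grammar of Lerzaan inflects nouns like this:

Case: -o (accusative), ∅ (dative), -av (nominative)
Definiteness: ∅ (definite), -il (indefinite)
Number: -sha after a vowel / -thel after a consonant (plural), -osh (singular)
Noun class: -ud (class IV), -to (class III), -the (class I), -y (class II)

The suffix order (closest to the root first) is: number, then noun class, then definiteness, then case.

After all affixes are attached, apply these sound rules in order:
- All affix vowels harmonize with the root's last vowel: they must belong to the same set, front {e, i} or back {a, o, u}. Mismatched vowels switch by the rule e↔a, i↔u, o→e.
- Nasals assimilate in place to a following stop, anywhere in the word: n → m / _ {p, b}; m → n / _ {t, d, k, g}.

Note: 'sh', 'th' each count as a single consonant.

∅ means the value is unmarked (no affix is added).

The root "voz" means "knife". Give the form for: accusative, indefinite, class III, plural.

Attach number plural -thel (after consonant 'z') → vozthel.
Attach noun class class III -to → vozthelto.
Attach definiteness indefinite -il → voztheltoil.
Attach case accusative -o → voztheltoilo.
Apply vowel harmony: voztheltoilo → vozthaltoulo.
Nasal assimilation: no change.

vozthaltoulo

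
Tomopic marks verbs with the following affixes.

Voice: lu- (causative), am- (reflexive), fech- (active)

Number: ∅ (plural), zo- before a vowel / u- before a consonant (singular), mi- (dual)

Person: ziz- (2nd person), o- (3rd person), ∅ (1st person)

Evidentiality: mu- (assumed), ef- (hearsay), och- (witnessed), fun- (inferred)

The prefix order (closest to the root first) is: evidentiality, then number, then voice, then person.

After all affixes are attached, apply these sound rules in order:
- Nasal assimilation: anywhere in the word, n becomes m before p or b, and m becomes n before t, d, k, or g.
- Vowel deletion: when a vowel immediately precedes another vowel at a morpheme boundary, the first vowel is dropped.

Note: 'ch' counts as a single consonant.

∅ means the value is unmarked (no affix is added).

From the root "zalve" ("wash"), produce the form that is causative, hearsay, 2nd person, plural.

Attach evidentiality hearsay ef- → efzalve.
number = plural: zero marking, form stays efzalve.
Attach voice causative lu- → luefzalve.
Attach person 2nd person ziz- → zizluefzalve.
Nasal assimilation: no change.
Apply vowel deletion: zizluefzalve → zizlefzalve.

zizlefzalve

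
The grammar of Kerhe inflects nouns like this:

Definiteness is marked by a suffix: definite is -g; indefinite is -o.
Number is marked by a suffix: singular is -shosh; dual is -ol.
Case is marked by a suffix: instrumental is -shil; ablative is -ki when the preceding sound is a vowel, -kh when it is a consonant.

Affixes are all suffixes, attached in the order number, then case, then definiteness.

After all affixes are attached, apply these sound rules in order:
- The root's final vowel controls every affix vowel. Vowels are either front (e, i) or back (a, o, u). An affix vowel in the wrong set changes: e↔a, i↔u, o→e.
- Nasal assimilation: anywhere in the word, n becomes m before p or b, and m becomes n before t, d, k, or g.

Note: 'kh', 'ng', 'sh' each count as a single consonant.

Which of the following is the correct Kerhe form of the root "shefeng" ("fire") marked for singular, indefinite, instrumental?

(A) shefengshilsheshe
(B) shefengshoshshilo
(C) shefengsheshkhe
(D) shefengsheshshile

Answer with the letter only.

D

Attach number singular -shosh → shefengshosh.
Attach case instrumental -shil → shefengshoshshil.
Attach definiteness indefinite -o → shefengshoshshilo.
Apply vowel harmony: shefengshoshshilo → shefengsheshshile.
Nasal assimilation: no change.
So the correct form is shefengsheshshile, option (D).
(A) shefengshilsheshe is wrong: it has the affixes in the wrong order.
(B) shefengshoshshilo is wrong: it fails to apply the sound rule(s).
(C) shefengsheshkhe is wrong: it uses ablative instead of instrumental for case.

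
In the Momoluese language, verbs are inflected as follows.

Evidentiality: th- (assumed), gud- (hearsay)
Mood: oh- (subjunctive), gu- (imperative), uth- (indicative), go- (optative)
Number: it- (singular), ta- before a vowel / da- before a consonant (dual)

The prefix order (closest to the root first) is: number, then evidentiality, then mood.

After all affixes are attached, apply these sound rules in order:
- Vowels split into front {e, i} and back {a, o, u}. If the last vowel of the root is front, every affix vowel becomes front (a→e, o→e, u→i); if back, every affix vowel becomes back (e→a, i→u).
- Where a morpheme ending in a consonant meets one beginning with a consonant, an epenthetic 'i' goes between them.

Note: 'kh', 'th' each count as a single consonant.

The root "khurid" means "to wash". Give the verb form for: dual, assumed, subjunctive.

ehithidekhurid

Attach number dual da- (before consonant 'kh') → dakhurid.
Attach evidentiality assumed th- → thdakhurid.
Attach mood subjunctive oh- → ohthdakhurid.
Apply vowel harmony: ohthdakhurid → ehthdekhurid.
Apply epenthesis: ehthdekhurid → ehithidekhurid.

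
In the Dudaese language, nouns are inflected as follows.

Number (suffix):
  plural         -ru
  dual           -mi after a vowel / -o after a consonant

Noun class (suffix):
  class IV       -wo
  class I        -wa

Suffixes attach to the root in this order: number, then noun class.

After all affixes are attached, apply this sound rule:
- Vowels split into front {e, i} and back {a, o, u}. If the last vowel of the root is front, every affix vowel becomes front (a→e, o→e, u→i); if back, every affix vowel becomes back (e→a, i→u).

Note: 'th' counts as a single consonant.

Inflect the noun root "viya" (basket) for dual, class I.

Attach number dual -mi (after vowel 'a') → viyami.
Attach noun class class I -wa → viyamiwa.
Apply vowel harmony: viyamiwa → viyamuwa.

viyamuwa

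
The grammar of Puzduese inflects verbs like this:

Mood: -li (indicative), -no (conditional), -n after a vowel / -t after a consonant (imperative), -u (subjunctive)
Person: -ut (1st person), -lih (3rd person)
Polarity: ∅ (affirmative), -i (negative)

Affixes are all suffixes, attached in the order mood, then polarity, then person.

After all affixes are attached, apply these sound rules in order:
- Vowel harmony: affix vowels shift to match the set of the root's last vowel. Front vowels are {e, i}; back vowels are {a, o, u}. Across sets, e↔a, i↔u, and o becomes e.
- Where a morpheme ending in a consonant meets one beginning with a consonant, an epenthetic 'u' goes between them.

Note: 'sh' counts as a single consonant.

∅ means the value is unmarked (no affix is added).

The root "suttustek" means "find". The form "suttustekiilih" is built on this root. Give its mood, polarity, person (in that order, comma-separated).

subjunctive, negative, 3rd person

Segment: suttustek-u-i-lih.
mood: -u → subjunctive.
polarity: -i → negative.
person: -lih → 3rd person.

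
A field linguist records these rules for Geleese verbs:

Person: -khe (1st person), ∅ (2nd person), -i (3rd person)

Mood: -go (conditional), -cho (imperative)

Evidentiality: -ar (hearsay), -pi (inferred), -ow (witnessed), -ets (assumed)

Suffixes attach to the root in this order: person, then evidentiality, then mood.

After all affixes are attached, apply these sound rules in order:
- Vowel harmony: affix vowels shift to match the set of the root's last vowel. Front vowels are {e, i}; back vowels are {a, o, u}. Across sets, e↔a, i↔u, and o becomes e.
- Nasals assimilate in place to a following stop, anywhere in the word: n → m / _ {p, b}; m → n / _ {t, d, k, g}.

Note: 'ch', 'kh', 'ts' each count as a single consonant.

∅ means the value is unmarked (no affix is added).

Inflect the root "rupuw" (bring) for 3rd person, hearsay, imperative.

rupuwuarcho

Attach person 3rd person -i → rupuwi.
Attach evidentiality hearsay -ar → rupuwiar.
Attach mood imperative -cho → rupuwiarcho.
Apply vowel harmony: rupuwiarcho → rupuwuarcho.
Nasal assimilation: no change.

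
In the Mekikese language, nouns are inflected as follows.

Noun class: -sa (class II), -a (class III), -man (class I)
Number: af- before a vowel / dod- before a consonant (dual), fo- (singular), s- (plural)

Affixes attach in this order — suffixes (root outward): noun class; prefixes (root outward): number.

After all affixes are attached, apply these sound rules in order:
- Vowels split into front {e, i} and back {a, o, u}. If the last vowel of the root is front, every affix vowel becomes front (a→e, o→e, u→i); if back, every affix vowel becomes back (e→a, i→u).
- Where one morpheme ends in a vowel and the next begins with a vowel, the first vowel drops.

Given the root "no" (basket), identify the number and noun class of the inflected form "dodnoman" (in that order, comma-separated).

Segment: dod-no-man.
number: af/dod- → dual.
noun class: -man → class I.

dual, class I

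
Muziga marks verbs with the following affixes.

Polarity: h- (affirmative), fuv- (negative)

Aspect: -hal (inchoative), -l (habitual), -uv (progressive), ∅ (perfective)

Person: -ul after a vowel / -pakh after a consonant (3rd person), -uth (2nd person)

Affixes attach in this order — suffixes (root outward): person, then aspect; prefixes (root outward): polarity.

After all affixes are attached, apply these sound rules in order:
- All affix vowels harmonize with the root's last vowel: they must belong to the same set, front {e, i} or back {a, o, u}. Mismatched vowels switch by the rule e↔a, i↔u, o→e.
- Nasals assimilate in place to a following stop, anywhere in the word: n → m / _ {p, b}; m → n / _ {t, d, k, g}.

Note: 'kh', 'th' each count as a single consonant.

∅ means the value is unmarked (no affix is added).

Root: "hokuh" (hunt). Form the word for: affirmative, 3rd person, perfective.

Attach person 3rd person -pakh (after consonant 'h') → hokuhpakh.
Attach polarity affirmative h- → hhokuhpakh.
aspect = perfective: zero marking, form stays hhokuhpakh.
Vowel harmony: no change.
Nasal assimilation: no change.

hhokuhpakh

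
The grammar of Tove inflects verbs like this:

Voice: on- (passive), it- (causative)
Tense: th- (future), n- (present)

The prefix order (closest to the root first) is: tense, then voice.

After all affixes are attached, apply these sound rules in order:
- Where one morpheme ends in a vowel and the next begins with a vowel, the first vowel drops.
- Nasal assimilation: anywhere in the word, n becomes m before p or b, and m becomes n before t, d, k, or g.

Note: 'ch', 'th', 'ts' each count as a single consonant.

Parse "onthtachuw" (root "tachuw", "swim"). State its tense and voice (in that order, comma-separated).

future, passive

Segment: on-th-tachuw.
tense: th- → future.
voice: on- → passive.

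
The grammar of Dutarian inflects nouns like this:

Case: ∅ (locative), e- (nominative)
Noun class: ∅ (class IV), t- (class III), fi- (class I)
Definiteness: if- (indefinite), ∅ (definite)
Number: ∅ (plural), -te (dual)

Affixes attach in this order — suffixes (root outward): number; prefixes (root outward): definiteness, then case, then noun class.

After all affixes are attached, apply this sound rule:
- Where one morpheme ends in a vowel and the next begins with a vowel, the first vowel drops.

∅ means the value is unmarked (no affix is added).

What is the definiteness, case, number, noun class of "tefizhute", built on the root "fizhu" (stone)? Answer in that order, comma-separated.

definite, nominative, dual, class III

Segment: t-e-fizhu-te.
definiteness: ∅ → definite.
case: e- → nominative.
number: -te → dual.
noun class: t- → class III.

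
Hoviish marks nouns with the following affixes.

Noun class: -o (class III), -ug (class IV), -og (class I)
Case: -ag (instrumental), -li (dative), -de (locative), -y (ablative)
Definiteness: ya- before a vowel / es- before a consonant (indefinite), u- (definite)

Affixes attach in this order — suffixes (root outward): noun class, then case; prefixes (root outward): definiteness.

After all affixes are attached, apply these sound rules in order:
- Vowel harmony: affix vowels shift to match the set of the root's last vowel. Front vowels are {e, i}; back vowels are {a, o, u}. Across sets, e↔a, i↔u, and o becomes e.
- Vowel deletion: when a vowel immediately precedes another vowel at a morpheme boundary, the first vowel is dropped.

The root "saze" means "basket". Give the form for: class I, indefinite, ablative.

essazegy

Attach definiteness indefinite es- (before consonant 's') → essaze.
Attach noun class class I -og → essazeog.
Attach case ablative -y → essazeogy.
Apply vowel harmony: essazeogy → essazeegy.
Apply vowel deletion: essazeegy → essazegy.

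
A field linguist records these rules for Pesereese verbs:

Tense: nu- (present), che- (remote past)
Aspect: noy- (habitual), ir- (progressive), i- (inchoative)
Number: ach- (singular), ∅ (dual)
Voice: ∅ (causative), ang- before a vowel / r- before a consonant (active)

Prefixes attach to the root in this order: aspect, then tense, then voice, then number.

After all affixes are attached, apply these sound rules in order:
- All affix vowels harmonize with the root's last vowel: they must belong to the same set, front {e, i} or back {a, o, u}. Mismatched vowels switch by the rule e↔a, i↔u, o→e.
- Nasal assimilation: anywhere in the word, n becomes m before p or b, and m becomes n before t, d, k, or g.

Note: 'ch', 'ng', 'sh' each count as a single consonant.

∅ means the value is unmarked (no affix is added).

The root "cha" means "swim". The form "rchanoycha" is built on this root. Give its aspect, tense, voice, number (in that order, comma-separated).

Segment: r-che-noy-cha.
aspect: noy- → habitual.
tense: che- → remote past.
voice: ang/r- → active.
number: ∅ → dual.

habitual, remote past, active, dual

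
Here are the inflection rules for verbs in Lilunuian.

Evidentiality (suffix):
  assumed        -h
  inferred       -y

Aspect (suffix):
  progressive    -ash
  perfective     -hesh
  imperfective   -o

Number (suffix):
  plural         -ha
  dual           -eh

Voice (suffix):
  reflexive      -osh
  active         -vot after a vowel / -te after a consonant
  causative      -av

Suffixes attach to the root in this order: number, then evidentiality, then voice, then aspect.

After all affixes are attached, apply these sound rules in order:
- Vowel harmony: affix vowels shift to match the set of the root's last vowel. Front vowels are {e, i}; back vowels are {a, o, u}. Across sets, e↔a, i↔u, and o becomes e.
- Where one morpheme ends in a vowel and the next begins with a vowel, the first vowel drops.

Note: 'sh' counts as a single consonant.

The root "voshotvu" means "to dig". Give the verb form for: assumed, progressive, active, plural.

voshotvuhahtash

Attach number plural -ha → voshotvuha.
Attach evidentiality assumed -h → voshotvuhah.
Attach voice active -te (after consonant 'h') → voshotvuhahte.
Attach aspect progressive -ash → voshotvuhahteash.
Apply vowel harmony: voshotvuhahteash → voshotvuhahtaash.
Apply vowel deletion: voshotvuhahtaash → voshotvuhahtash.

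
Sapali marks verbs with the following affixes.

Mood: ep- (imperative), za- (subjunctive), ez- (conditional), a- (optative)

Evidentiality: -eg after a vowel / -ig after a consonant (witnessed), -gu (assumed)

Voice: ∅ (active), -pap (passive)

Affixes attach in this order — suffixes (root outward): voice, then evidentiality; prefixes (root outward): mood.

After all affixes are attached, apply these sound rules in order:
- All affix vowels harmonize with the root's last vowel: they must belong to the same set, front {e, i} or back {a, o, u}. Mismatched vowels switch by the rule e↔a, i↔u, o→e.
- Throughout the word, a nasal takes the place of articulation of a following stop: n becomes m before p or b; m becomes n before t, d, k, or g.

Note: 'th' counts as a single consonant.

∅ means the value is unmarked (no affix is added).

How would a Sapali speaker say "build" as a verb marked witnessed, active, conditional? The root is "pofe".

ezpofeeg

voice = active: zero marking, form stays pofe.
Attach evidentiality witnessed -eg (after vowel 'e') → pofeeg.
Attach mood conditional ez- → ezpofeeg.
Vowel harmony: no change.
Nasal assimilation: no change.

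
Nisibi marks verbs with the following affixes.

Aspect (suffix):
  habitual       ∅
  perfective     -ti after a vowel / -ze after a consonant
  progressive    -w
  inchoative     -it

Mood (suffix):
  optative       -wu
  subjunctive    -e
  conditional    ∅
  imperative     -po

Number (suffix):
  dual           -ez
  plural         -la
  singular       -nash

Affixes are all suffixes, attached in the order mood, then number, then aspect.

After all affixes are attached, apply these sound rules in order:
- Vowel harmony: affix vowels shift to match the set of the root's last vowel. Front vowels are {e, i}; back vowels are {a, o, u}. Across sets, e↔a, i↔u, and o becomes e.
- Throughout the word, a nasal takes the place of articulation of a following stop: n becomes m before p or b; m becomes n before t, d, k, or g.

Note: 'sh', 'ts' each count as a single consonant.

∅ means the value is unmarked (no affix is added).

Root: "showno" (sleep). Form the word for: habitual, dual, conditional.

shownoaz

mood = conditional: zero marking, form stays showno.
Attach number dual -ez → shownoez.
aspect = habitual: zero marking, form stays shownoez.
Apply vowel harmony: shownoez → shownoaz.
Nasal assimilation: no change.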